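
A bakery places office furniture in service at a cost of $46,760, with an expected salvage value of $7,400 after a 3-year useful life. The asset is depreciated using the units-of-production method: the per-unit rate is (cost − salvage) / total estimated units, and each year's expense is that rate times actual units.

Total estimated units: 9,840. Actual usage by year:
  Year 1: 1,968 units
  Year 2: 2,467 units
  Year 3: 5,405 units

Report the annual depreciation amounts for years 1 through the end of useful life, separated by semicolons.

Depreciable base = $46,760 − $7,400 = $39,360.
Rate = $39,360 / 9,840 units = $4 per unit.
Year 1: 1,968 × $4 = $7,872. Book value $38,888.
Year 2: 2,467 × $4 = $9,868. Book value $29,020.
Year 3: 5,405 × $4 = $21,620. Book value $7,400.

$7,872; $9,868; $21,620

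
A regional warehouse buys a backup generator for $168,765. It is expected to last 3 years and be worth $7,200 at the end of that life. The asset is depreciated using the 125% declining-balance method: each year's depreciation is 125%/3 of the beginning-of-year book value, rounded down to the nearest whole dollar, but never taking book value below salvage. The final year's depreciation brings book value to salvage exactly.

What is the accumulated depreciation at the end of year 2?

Depreciable base = $168,765 − $7,200 = $161,565.
Year 1: ⌊$168,765 × 125%/3⌋ = $70,318. Book value $98,447.
Year 2: ⌊$98,447 × 125%/3⌋ = $41,019. Book value $57,428.
Accumulated through year 2 = $168,765 − $57,428 = $111,337.

$111,337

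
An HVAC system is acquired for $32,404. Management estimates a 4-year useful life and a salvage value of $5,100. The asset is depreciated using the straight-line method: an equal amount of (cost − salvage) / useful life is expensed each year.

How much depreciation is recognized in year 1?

$6,826

Depreciable base = $32,404 − $5,100 = $27,304.
Annual expense = $27,304 / 4 = $6,826.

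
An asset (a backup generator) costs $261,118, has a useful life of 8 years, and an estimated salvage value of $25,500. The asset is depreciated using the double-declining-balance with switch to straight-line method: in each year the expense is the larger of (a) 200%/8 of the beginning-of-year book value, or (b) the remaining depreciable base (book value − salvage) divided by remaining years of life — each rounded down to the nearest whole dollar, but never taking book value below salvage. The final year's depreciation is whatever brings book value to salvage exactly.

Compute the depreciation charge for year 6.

Depreciable base = $261,118 − $25,500 = $235,618.
Year 1: DB = ⌊$261,118 × 200%/8⌋ = $65,279; SL = ⌊$235,618/8⌋ = $29,452 → take DB $65,279. Book value $195,839.
Year 2: DB = ⌊$195,839 × 200%/8⌋ = $48,959; SL = ⌊$170,339/7⌋ = $24,334 → take DB $48,959. Book value $146,880.
Year 3: DB = ⌊$146,880 × 200%/8⌋ = $36,720; SL = ⌊$121,380/6⌋ = $20,230 → take DB $36,720. Book value $110,160.
Year 4: DB = ⌊$110,160 × 200%/8⌋ = $27,540; SL = ⌊$84,660/5⌋ = $16,932 → take DB $27,540. Book value $82,620.
Year 5: DB = ⌊$82,620 × 200%/8⌋ = $20,655; SL = ⌊$57,120/4⌋ = $14,280 → take DB $20,655. Book value $61,965.
Year 6: DB = ⌊$61,965 × 200%/8⌋ = $15,491; SL = ⌊$36,465/3⌋ = $12,155 → take DB $15,491. Book value $46,474.

$15,491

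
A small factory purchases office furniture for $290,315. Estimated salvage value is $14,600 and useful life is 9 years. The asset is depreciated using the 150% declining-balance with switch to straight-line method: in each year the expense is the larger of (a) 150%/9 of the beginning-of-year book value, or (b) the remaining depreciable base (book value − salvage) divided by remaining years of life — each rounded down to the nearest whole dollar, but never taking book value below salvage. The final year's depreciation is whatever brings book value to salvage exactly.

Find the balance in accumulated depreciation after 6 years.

Depreciable base = $290,315 − $14,600 = $275,715.
Year 1: DB = ⌊$290,315 × 150%/9⌋ = $48,385; SL = ⌊$275,715/9⌋ = $30,635 → take DB $48,385. Book value $241,930.
Year 2: DB = ⌊$241,930 × 150%/9⌋ = $40,321; SL = ⌊$227,330/8⌋ = $28,416 → take DB $40,321. Book value $201,609.
Year 3: DB = ⌊$201,609 × 150%/9⌋ = $33,601; SL = ⌊$187,009/7⌋ = $26,715 → take DB $33,601. Book value $168,008.
Year 4: DB = ⌊$168,008 × 150%/9⌋ = $28,001; SL = ⌊$153,408/6⌋ = $25,568 → take DB $28,001. Book value $140,007.
Year 5: DB = ⌊$140,007 × 150%/9⌋ = $23,334; SL = ⌊$125,407/5⌋ = $25,081 → take SL $25,081. Book value $114,926.
Year 6: DB = ⌊$114,926 × 150%/9⌋ = $19,154; SL = ⌊$100,326/4⌋ = $25,081 → take SL $25,081. Book value $89,845.
Accumulated through year 6 = $290,315 − $89,845 = $200,470.

$200,470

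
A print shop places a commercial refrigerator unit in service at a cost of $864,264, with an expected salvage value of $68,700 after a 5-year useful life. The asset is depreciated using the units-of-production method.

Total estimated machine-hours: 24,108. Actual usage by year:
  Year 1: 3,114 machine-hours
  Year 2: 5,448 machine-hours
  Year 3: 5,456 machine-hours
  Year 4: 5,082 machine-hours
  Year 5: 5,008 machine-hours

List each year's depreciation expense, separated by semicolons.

$102,762; $179,784; $180,048; $167,706; $165,264

Depreciable base = $864,264 − $68,700 = $795,564.
Rate = $795,564 / 24,108 machine-hours = $33 per machine-hour.
Year 1: 3,114 × $33 = $102,762. Book value $761,502.
Year 2: 5,448 × $33 = $179,784. Book value $581,718.
Year 3: 5,456 × $33 = $180,048. Book value $401,670.
Year 4: 5,082 × $33 = $167,706. Book value $233,964.
Year 5: 5,008 × $33 = $165,264. Book value $68,700.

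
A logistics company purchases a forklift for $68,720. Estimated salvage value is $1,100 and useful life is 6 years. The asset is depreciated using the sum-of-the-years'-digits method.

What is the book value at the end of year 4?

$10,760

Depreciable base = $68,720 − $1,100 = $67,620.
Sum of the years' digits = 6+5+4+3+2+1 = 21.
Year 1: $67,620 × 6/21 = $19,320. Book value $49,400.
Year 2: $67,620 × 5/21 = $16,100. Book value $33,300.
Year 3: $67,620 × 4/21 = $12,880. Book value $20,420.
Year 4: $67,620 × 3/21 = $9,660. Book value $10,760.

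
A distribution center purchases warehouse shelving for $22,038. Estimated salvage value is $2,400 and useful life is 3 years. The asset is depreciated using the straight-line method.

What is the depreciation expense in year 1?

Depreciable base = $22,038 − $2,400 = $19,638.
Annual expense = $19,638 / 3 = $6,546.

$6,546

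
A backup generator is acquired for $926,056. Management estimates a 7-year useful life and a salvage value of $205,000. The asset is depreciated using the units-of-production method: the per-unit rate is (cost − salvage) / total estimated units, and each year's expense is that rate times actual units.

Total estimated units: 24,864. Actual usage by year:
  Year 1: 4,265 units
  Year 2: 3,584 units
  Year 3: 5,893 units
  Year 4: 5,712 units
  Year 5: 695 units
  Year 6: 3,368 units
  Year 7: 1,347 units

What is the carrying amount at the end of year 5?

$341,735

Depreciable base = $926,056 − $205,000 = $721,056.
Rate = $721,056 / 24,864 units = $29 per unit.
Year 1: 4,265 × $29 = $123,685. Book value $802,371.
Year 2: 3,584 × $29 = $103,936. Book value $698,435.
Year 3: 5,893 × $29 = $170,897. Book value $527,538.
Year 4: 5,712 × $29 = $165,648. Book value $361,890.
Year 5: 695 × $29 = $20,155. Book value $341,735.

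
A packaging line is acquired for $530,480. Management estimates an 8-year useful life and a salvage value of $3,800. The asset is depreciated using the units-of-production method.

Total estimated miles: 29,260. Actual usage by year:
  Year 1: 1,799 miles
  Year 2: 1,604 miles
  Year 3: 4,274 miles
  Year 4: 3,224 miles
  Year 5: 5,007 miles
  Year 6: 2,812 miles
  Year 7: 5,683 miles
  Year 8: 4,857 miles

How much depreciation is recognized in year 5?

Depreciable base = $530,480 − $3,800 = $526,680.
Rate = $526,680 / 29,260 miles = $18 per mile.
Year 1: 1,799 × $18 = $32,382. Book value $498,098.
Year 2: 1,604 × $18 = $28,872. Book value $469,226.
Year 3: 4,274 × $18 = $76,932. Book value $392,294.
Year 4: 3,224 × $18 = $58,032. Book value $334,262.
Year 5: 5,007 × $18 = $90,126. Book value $244,136.

$90,126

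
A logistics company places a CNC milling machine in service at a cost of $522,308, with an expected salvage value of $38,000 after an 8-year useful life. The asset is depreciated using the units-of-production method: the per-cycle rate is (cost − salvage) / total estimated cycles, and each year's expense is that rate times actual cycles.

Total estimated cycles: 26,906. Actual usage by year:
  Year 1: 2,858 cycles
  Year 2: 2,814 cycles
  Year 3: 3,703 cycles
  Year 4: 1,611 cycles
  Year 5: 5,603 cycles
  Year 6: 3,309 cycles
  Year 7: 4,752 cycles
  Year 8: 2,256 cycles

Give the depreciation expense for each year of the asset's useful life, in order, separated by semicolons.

Depreciable base = $522,308 − $38,000 = $484,308.
Rate = $484,308 / 26,906 cycles = $18 per cycle.
Year 1: 2,858 × $18 = $51,444. Book value $470,864.
Year 2: 2,814 × $18 = $50,652. Book value $420,212.
Year 3: 3,703 × $18 = $66,654. Book value $353,558.
Year 4: 1,611 × $18 = $28,998. Book value $324,560.
Year 5: 5,603 × $18 = $100,854. Book value $223,706.
Year 6: 3,309 × $18 = $59,562. Book value $164,144.
Year 7: 4,752 × $18 = $85,536. Book value $78,608.
Year 8: 2,256 × $18 = $40,608. Book value $38,000.

$51,444; $50,652; $66,654; $28,998; $100,854; $59,562; $85,536; $40,608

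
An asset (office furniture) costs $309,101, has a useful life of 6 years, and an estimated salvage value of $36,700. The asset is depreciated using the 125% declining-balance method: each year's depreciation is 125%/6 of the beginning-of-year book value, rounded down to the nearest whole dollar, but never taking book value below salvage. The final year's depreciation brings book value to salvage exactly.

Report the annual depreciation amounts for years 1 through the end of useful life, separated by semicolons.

$64,396; $50,980; $40,359; $31,951; $25,294; $59,421

Depreciable base = $309,101 − $36,700 = $272,401.
Year 1: ⌊$309,101 × 125%/6⌋ = $64,396. Book value $244,705.
Year 2: ⌊$244,705 × 125%/6⌋ = $50,980. Book value $193,725.
Year 3: ⌊$193,725 × 125%/6⌋ = $40,359. Book value $153,366.
Year 4: ⌊$153,366 × 125%/6⌋ = $31,951. Book value $121,415.
Year 5: ⌊$121,415 × 125%/6⌋ = $25,294. Book value $96,121.
Year 6 (final): $96,121 − $36,700 = $59,421. Book value $36,700.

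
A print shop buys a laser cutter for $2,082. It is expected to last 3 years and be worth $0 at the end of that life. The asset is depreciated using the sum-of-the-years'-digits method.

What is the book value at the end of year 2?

Depreciable base = $2,082 − $0 = $2,082.
Sum of the years' digits = 3+2+1 = 6.
Year 1: $2,082 × 3/6 = $1,041. Book value $1,041.
Year 2: $2,082 × 2/6 = $694. Book value $347.

$347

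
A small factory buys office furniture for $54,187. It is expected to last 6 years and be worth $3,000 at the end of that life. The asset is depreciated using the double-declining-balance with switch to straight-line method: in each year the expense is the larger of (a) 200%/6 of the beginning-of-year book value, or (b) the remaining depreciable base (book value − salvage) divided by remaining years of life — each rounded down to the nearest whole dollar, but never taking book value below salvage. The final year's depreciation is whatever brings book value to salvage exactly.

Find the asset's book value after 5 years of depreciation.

$6,852

Depreciable base = $54,187 − $3,000 = $51,187.
Year 1: DB = ⌊$54,187 × 200%/6⌋ = $18,062; SL = ⌊$51,187/6⌋ = $8,531 → take DB $18,062. Book value $36,125.
Year 2: DB = ⌊$36,125 × 200%/6⌋ = $12,041; SL = ⌊$33,125/5⌋ = $6,625 → take DB $12,041. Book value $24,084.
Year 3: DB = ⌊$24,084 × 200%/6⌋ = $8,028; SL = ⌊$21,084/4⌋ = $5,271 → take DB $8,028. Book value $16,056.
Year 4: DB = ⌊$16,056 × 200%/6⌋ = $5,352; SL = ⌊$13,056/3⌋ = $4,352 → take DB $5,352. Book value $10,704.
Year 5: DB = ⌊$10,704 × 200%/6⌋ = $3,568; SL = ⌊$7,704/2⌋ = $3,852 → take SL $3,852. Book value $6,852.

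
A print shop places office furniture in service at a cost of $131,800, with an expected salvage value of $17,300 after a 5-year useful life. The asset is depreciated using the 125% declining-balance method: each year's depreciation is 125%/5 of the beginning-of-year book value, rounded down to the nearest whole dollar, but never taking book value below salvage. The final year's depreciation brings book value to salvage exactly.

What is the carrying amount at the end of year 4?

Depreciable base = $131,800 − $17,300 = $114,500.
Year 1: ⌊$131,800 × 125%/5⌋ = $32,950. Book value $98,850.
Year 2: ⌊$98,850 × 125%/5⌋ = $24,712. Book value $74,138.
Year 3: ⌊$74,138 × 125%/5⌋ = $18,534. Book value $55,604.
Year 4: ⌊$55,604 × 125%/5⌋ = $13,901. Book value $41,703.

$41,703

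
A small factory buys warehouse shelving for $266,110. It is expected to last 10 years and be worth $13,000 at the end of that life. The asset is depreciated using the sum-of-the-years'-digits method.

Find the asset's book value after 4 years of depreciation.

Depreciable base = $266,110 − $13,000 = $253,110.
Sum of the years' digits = 10+9+8+7+6+5+4+3+2+1 = 55.
Year 1: $253,110 × 10/55 = $46,020. Book value $220,090.
Year 2: $253,110 × 9/55 = $41,418. Book value $178,672.
Year 3: $253,110 × 8/55 = $36,816. Book value $141,856.
Year 4: $253,110 × 7/55 = $32,214. Book value $109,642.

$109,642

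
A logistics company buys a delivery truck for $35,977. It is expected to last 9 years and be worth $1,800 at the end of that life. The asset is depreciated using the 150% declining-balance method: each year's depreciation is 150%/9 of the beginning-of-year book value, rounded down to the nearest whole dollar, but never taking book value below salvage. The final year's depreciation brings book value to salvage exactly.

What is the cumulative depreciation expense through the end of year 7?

$25,935

Depreciable base = $35,977 − $1,800 = $34,177.
Year 1: ⌊$35,977 × 150%/9⌋ = $5,996. Book value $29,981.
Year 2: ⌊$29,981 × 150%/9⌋ = $4,996. Book value $24,985.
Year 3: ⌊$24,985 × 150%/9⌋ = $4,164. Book value $20,821.
Year 4: ⌊$20,821 × 150%/9⌋ = $3,470. Book value $17,351.
Year 5: ⌊$17,351 × 150%/9⌋ = $2,891. Book value $14,460.
Year 6: ⌊$14,460 × 150%/9⌋ = $2,410. Book value $12,050.
Year 7: ⌊$12,050 × 150%/9⌋ = $2,008. Book value $10,042.
Accumulated through year 7 = $35,977 − $10,042 = $25,935.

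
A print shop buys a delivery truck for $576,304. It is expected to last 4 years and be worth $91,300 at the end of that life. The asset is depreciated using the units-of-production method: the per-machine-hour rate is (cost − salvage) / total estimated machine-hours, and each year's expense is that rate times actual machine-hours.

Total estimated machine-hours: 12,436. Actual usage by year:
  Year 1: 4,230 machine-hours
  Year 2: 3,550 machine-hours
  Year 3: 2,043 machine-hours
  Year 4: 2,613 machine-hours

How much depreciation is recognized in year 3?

$79,677

Depreciable base = $576,304 − $91,300 = $485,004.
Rate = $485,004 / 12,436 machine-hours = $39 per machine-hour.
Year 1: 4,230 × $39 = $164,970. Book value $411,334.
Year 2: 3,550 × $39 = $138,450. Book value $272,884.
Year 3: 2,043 × $39 = $79,677. Book value $193,207.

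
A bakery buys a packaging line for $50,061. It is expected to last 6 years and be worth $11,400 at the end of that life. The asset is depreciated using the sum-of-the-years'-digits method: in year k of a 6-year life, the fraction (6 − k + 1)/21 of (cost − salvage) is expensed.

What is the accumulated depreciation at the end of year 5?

Depreciable base = $50,061 − $11,400 = $38,661.
Sum of the years' digits = 6+5+4+3+2+1 = 21.
Year 1: $38,661 × 6/21 = $11,046. Book value $39,015.
Year 2: $38,661 × 5/21 = $9,205. Book value $29,810.
Year 3: $38,661 × 4/21 = $7,364. Book value $22,446.
Year 4: $38,661 × 3/21 = $5,523. Book value $16,923.
Year 5: $38,661 × 2/21 = $3,682. Book value $13,241.
Accumulated through year 5 = $50,061 − $13,241 = $36,820.

$36,820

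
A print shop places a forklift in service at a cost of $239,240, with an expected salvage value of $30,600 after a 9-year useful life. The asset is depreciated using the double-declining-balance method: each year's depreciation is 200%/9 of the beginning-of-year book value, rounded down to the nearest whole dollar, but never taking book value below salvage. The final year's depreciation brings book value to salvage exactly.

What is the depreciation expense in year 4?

Depreciable base = $239,240 − $30,600 = $208,640.
Year 1: ⌊$239,240 × 200%/9⌋ = $53,164. Book value $186,076.
Year 2: ⌊$186,076 × 200%/9⌋ = $41,350. Book value $144,726.
Year 3: ⌊$144,726 × 200%/9⌋ = $32,161. Book value $112,565.
Year 4: ⌊$112,565 × 200%/9⌋ = $25,014. Book value $87,551.

$25,014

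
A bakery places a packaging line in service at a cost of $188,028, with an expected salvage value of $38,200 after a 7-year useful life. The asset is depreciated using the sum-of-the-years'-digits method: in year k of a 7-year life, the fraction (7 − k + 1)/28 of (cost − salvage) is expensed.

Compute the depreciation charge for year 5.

Depreciable base = $188,028 − $38,200 = $149,828.
Sum of the years' digits = 7+6+5+4+3+2+1 = 28.
Year 1: $149,828 × 7/28 = $37,457. Book value $150,571.
Year 2: $149,828 × 6/28 = $32,106. Book value $118,465.
Year 3: $149,828 × 5/28 = $26,755. Book value $91,710.
Year 4: $149,828 × 4/28 = $21,404. Book value $70,306.
Year 5: $149,828 × 3/28 = $16,053. Book value $54,253.

$16,053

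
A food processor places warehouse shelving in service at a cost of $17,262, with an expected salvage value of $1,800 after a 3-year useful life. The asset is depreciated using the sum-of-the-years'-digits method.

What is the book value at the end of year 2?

Depreciable base = $17,262 − $1,800 = $15,462.
Sum of the years' digits = 3+2+1 = 6.
Year 1: $15,462 × 3/6 = $7,731. Book value $9,531.
Year 2: $15,462 × 2/6 = $5,154. Book value $4,377.

$4,377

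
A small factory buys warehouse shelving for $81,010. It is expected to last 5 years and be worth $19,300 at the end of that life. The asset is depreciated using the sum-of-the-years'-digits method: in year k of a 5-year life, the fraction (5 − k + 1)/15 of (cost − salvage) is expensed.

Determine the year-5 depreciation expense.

$4,114

Depreciable base = $81,010 − $19,300 = $61,710.
Sum of the years' digits = 5+4+3+2+1 = 15.
Year 1: $61,710 × 5/15 = $20,570. Book value $60,440.
Year 2: $61,710 × 4/15 = $16,456. Book value $43,984.
Year 3: $61,710 × 3/15 = $12,342. Book value $31,642.
Year 4: $61,710 × 2/15 = $8,228. Book value $23,414.
Year 5: $61,710 × 1/15 = $4,114. Book value $19,300.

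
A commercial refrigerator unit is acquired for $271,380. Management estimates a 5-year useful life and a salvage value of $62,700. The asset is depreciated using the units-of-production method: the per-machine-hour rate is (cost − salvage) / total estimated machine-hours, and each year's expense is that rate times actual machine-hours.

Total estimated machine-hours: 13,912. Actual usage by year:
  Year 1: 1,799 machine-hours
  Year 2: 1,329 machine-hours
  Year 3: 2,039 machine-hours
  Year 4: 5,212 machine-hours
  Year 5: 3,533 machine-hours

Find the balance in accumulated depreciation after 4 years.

Depreciable base = $271,380 − $62,700 = $208,680.
Rate = $208,680 / 13,912 machine-hours = $15 per machine-hour.
Year 1: 1,799 × $15 = $26,985. Book value $244,395.
Year 2: 1,329 × $15 = $19,935. Book value $224,460.
Year 3: 2,039 × $15 = $30,585. Book value $193,875.
Year 4: 5,212 × $15 = $78,180. Book value $115,695.
Accumulated through year 4 = $271,380 − $115,695 = $155,685.

$155,685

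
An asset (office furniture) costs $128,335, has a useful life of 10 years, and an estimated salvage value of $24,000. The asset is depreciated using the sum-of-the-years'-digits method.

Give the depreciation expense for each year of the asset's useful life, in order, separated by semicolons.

$18,970; $17,073; $15,176; $13,279; $11,382; $9,485; $7,588; $5,691; $3,794; $1,897

Depreciable base = $128,335 − $24,000 = $104,335.
Sum of the years' digits = 10+9+8+7+6+5+4+3+2+1 = 55.
Year 1: $104,335 × 10/55 = $18,970. Book value $109,365.
Year 2: $104,335 × 9/55 = $17,073. Book value $92,292.
Year 3: $104,335 × 8/55 = $15,176. Book value $77,116.
Year 4: $104,335 × 7/55 = $13,279. Book value $63,837.
Year 5: $104,335 × 6/55 = $11,382. Book value $52,455.
Year 6: $104,335 × 5/55 = $9,485. Book value $42,970.
Year 7: $104,335 × 4/55 = $7,588. Book value $35,382.
Year 8: $104,335 × 3/55 = $5,691. Book value $29,691.
Year 9: $104,335 × 2/55 = $3,794. Book value $25,897.
Year 10: $104,335 × 1/55 = $1,897. Book value $24,000.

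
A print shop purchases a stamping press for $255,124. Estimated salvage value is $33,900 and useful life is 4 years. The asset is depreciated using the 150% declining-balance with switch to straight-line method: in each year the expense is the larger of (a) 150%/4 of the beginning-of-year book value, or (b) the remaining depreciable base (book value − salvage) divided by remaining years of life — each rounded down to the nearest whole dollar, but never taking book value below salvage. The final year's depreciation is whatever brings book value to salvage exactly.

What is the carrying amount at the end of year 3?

$62,287

Depreciable base = $255,124 − $33,900 = $221,224.
Year 1: DB = ⌊$255,124 × 150%/4⌋ = $95,671; SL = ⌊$221,224/4⌋ = $55,306 → take DB $95,671. Book value $159,453.
Year 2: DB = ⌊$159,453 × 150%/4⌋ = $59,794; SL = ⌊$125,553/3⌋ = $41,851 → take DB $59,794. Book value $99,659.
Year 3: DB = ⌊$99,659 × 150%/4⌋ = $37,372; SL = ⌊$65,759/2⌋ = $32,879 → take DB $37,372. Book value $62,287.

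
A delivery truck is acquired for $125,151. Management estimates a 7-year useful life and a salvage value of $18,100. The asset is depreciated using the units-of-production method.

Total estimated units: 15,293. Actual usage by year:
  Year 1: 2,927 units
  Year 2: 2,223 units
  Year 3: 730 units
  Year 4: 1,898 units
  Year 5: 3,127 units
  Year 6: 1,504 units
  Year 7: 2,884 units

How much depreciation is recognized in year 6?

$10,528

Depreciable base = $125,151 − $18,100 = $107,051.
Rate = $107,051 / 15,293 units = $7 per unit.
Year 1: 2,927 × $7 = $20,489. Book value $104,662.
Year 2: 2,223 × $7 = $15,561. Book value $89,101.
Year 3: 730 × $7 = $5,110. Book value $83,991.
Year 4: 1,898 × $7 = $13,286. Book value $70,705.
Year 5: 3,127 × $7 = $21,889. Book value $48,816.
Year 6: 1,504 × $7 = $10,528. Book value $38,288.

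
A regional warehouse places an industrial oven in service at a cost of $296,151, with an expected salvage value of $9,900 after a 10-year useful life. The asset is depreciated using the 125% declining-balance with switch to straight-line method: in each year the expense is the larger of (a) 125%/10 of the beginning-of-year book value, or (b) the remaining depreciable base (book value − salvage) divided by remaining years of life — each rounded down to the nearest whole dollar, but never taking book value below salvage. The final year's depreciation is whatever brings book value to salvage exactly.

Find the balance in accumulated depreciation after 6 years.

$178,535

Depreciable base = $296,151 − $9,900 = $286,251.
Year 1: DB = ⌊$296,151 × 125%/10⌋ = $37,018; SL = ⌊$286,251/10⌋ = $28,625 → take DB $37,018. Book value $259,133.
Year 2: DB = ⌊$259,133 × 125%/10⌋ = $32,391; SL = ⌊$249,233/9⌋ = $27,692 → take DB $32,391. Book value $226,742.
Year 3: DB = ⌊$226,742 × 125%/10⌋ = $28,342; SL = ⌊$216,842/8⌋ = $27,105 → take DB $28,342. Book value $198,400.
Year 4: DB = ⌊$198,400 × 125%/10⌋ = $24,800; SL = ⌊$188,500/7⌋ = $26,928 → take SL $26,928. Book value $171,472.
Year 5: DB = ⌊$171,472 × 125%/10⌋ = $21,434; SL = ⌊$161,572/6⌋ = $26,928 → take SL $26,928. Book value $144,544.
Year 6: DB = ⌊$144,544 × 125%/10⌋ = $18,068; SL = ⌊$134,644/5⌋ = $26,928 → take SL $26,928. Book value $117,616.
Accumulated through year 6 = $296,151 − $117,616 = $178,535.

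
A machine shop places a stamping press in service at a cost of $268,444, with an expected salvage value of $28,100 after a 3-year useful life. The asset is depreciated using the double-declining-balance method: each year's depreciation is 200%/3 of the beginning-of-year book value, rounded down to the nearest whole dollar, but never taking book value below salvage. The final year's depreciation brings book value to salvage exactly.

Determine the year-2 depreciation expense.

Depreciable base = $268,444 − $28,100 = $240,344.
Year 1: ⌊$268,444 × 200%/3⌋ = $178,962. Book value $89,482.
Year 2: ⌊$89,482 × 200%/3⌋ = $59,654. Book value $29,828.

$59,654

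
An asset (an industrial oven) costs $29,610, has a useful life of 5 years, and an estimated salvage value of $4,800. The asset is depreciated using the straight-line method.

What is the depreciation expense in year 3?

Depreciable base = $29,610 − $4,800 = $24,810.
Annual expense = $24,810 / 5 = $4,962.

$4,962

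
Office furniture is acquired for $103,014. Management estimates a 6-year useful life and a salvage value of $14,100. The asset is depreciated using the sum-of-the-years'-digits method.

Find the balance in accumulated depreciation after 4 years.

$76,212

Depreciable base = $103,014 − $14,100 = $88,914.
Sum of the years' digits = 6+5+4+3+2+1 = 21.
Year 1: $88,914 × 6/21 = $25,404. Book value $77,610.
Year 2: $88,914 × 5/21 = $21,170. Book value $56,440.
Year 3: $88,914 × 4/21 = $16,936. Book value $39,504.
Year 4: $88,914 × 3/21 = $12,702. Book value $26,802.
Accumulated through year 4 = $103,014 − $26,802 = $76,212.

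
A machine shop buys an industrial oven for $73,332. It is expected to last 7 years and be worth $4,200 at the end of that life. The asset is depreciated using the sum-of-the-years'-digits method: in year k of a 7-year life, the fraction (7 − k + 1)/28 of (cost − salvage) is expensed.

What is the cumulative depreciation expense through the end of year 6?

$66,663

Depreciable base = $73,332 − $4,200 = $69,132.
Sum of the years' digits = 7+6+5+4+3+2+1 = 28.
Year 1: $69,132 × 7/28 = $17,283. Book value $56,049.
Year 2: $69,132 × 6/28 = $14,814. Book value $41,235.
Year 3: $69,132 × 5/28 = $12,345. Book value $28,890.
Year 4: $69,132 × 4/28 = $9,876. Book value $19,014.
Year 5: $69,132 × 3/28 = $7,407. Book value $11,607.
Year 6: $69,132 × 2/28 = $4,938. Book value $6,669.
Accumulated through year 6 = $73,332 − $6,669 = $66,663.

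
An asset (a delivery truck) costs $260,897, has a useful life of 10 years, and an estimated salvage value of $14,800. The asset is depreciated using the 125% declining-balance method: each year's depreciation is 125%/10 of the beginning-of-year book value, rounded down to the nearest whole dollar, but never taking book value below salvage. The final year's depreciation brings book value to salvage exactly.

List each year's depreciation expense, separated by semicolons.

Depreciable base = $260,897 − $14,800 = $246,097.
Year 1: ⌊$260,897 × 125%/10⌋ = $32,612. Book value $228,285.
Year 2: ⌊$228,285 × 125%/10⌋ = $28,535. Book value $199,750.
Year 3: ⌊$199,750 × 125%/10⌋ = $24,968. Book value $174,782.
Year 4: ⌊$174,782 × 125%/10⌋ = $21,847. Book value $152,935.
Year 5: ⌊$152,935 × 125%/10⌋ = $19,116. Book value $133,819.
Year 6: ⌊$133,819 × 125%/10⌋ = $16,727. Book value $117,092.
Year 7: ⌊$117,092 × 125%/10⌋ = $14,636. Book value $102,456.
Year 8: ⌊$102,456 × 125%/10⌋ = $12,807. Book value $89,649.
Year 9: ⌊$89,649 × 125%/10⌋ = $11,206. Book value $78,443.
Year 10 (final): $78,443 − $14,800 = $63,643. Book value $14,800.

$32,612; $28,535; $24,968; $21,847; $19,116; $16,727; $14,636; $12,807; $11,206; $63,643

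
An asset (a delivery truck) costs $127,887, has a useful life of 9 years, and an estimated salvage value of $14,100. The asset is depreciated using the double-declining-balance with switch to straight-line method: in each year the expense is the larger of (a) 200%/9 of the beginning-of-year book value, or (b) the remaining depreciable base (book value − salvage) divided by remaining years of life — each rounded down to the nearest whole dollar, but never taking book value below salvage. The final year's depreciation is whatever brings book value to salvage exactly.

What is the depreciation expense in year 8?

$4,893

Depreciable base = $127,887 − $14,100 = $113,787.
Year 1: DB = ⌊$127,887 × 200%/9⌋ = $28,419; SL = ⌊$113,787/9⌋ = $12,643 → take DB $28,419. Book value $99,468.
Year 2: DB = ⌊$99,468 × 200%/9⌋ = $22,104; SL = ⌊$85,368/8⌋ = $10,671 → take DB $22,104. Book value $77,364.
Year 3: DB = ⌊$77,364 × 200%/9⌋ = $17,192; SL = ⌊$63,264/7⌋ = $9,037 → take DB $17,192. Book value $60,172.
Year 4: DB = ⌊$60,172 × 200%/9⌋ = $13,371; SL = ⌊$46,072/6⌋ = $7,678 → take DB $13,371. Book value $46,801.
Year 5: DB = ⌊$46,801 × 200%/9⌋ = $10,400; SL = ⌊$32,701/5⌋ = $6,540 → take DB $10,400. Book value $36,401.
Year 6: DB = ⌊$36,401 × 200%/9⌋ = $8,089; SL = ⌊$22,301/4⌋ = $5,575 → take DB $8,089. Book value $28,312.
Year 7: DB = ⌊$28,312 × 200%/9⌋ = $6,291; SL = ⌊$14,212/3⌋ = $4,737 → take DB $6,291. Book value $22,021.
Year 8: DB = ⌊$22,021 × 200%/9⌋ = $4,893; SL = ⌊$7,921/2⌋ = $3,960 → take DB $4,893. Book value $17,128.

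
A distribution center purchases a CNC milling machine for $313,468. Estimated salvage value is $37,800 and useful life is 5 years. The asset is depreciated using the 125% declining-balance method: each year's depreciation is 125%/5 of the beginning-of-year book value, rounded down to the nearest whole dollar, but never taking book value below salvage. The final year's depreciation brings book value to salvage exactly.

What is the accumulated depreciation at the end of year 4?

Depreciable base = $313,468 − $37,800 = $275,668.
Year 1: ⌊$313,468 × 125%/5⌋ = $78,367. Book value $235,101.
Year 2: ⌊$235,101 × 125%/5⌋ = $58,775. Book value $176,326.
Year 3: ⌊$176,326 × 125%/5⌋ = $44,081. Book value $132,245.
Year 4: ⌊$132,245 × 125%/5⌋ = $33,061. Book value $99,184.
Accumulated through year 4 = $313,468 − $99,184 = $214,284.

$214,284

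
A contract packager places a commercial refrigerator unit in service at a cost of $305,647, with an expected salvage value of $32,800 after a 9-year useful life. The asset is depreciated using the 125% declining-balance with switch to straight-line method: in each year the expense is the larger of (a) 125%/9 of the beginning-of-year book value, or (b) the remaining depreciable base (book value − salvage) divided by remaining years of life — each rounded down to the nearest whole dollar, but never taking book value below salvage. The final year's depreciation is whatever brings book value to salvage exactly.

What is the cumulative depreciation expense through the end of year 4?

Depreciable base = $305,647 − $32,800 = $272,847.
Year 1: DB = ⌊$305,647 × 125%/9⌋ = $42,450; SL = ⌊$272,847/9⌋ = $30,316 → take DB $42,450. Book value $263,197.
Year 2: DB = ⌊$263,197 × 125%/9⌋ = $36,555; SL = ⌊$230,397/8⌋ = $28,799 → take DB $36,555. Book value $226,642.
Year 3: DB = ⌊$226,642 × 125%/9⌋ = $31,478; SL = ⌊$193,842/7⌋ = $27,691 → take DB $31,478. Book value $195,164.
Year 4: DB = ⌊$195,164 × 125%/9⌋ = $27,106; SL = ⌊$162,364/6⌋ = $27,060 → take DB $27,106. Book value $168,058.
Accumulated through year 4 = $305,647 − $168,058 = $137,589.

$137,589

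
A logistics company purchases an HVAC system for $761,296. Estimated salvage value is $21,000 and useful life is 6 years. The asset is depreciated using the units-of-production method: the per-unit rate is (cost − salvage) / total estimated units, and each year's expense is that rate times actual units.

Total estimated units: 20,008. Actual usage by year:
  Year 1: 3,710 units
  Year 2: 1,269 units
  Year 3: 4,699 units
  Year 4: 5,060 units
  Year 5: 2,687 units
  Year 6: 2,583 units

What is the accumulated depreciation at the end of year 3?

$358,086

Depreciable base = $761,296 − $21,000 = $740,296.
Rate = $740,296 / 20,008 units = $37 per unit.
Year 1: 3,710 × $37 = $137,270. Book value $624,026.
Year 2: 1,269 × $37 = $46,953. Book value $577,073.
Year 3: 4,699 × $37 = $173,863. Book value $403,210.
Accumulated through year 3 = $761,296 − $403,210 = $358,086.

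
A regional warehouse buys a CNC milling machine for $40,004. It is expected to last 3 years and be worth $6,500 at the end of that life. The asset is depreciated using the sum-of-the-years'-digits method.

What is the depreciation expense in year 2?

Depreciable base = $40,004 − $6,500 = $33,504.
Sum of the years' digits = 3+2+1 = 6.
Year 1: $33,504 × 3/6 = $16,752. Book value $23,252.
Year 2: $33,504 × 2/6 = $11,168. Book value $12,084.

$11,168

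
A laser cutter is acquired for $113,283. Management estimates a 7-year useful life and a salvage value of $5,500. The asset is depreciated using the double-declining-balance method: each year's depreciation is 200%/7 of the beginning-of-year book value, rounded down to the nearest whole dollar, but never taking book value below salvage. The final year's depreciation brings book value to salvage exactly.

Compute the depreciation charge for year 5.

Depreciable base = $113,283 − $5,500 = $107,783.
Year 1: ⌊$113,283 × 200%/7⌋ = $32,366. Book value $80,917.
Year 2: ⌊$80,917 × 200%/7⌋ = $23,119. Book value $57,798.
Year 3: ⌊$57,798 × 200%/7⌋ = $16,513. Book value $41,285.
Year 4: ⌊$41,285 × 200%/7⌋ = $11,795. Book value $29,490.
Year 5: ⌊$29,490 × 200%/7⌋ = $8,425. Book value $21,065.

$8,425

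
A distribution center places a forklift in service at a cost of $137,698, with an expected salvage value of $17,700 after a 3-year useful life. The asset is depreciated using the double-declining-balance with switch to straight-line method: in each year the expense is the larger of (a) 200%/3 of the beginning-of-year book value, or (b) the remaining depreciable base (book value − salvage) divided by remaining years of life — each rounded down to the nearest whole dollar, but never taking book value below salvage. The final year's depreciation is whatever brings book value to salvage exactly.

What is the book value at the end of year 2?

Depreciable base = $137,698 − $17,700 = $119,998.
Year 1: DB = ⌊$137,698 × 200%/3⌋ = $91,798; SL = ⌊$119,998/3⌋ = $39,999 → take DB $91,798. Book value $45,900.
Year 2: DB = ⌊$45,900 × 200%/3⌋ = $30,600; SL = ⌊$28,200/2⌋ = $14,100 → take DB $30,600, capped at $28,200. Book value $17,700.

$17,700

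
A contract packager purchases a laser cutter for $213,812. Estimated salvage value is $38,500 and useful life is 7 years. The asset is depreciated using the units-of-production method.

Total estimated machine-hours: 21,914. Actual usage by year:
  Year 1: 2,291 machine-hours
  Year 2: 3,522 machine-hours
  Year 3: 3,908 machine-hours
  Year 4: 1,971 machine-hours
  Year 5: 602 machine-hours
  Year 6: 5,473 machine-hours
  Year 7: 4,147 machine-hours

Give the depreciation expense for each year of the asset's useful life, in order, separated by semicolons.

$18,328; $28,176; $31,264; $15,768; $4,816; $43,784; $33,176

Depreciable base = $213,812 − $38,500 = $175,312.
Rate = $175,312 / 21,914 machine-hours = $8 per machine-hour.
Year 1: 2,291 × $8 = $18,328. Book value $195,484.
Year 2: 3,522 × $8 = $28,176. Book value $167,308.
Year 3: 3,908 × $8 = $31,264. Book value $136,044.
Year 4: 1,971 × $8 = $15,768. Book value $120,276.
Year 5: 602 × $8 = $4,816. Book value $115,460.
Year 6: 5,473 × $8 = $43,784. Book value $71,676.
Year 7: 4,147 × $8 = $33,176. Book value $38,500.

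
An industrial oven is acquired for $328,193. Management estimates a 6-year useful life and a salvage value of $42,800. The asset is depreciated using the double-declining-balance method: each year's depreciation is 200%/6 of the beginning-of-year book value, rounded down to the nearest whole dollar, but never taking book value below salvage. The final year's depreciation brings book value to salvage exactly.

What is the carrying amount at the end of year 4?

$64,829

Depreciable base = $328,193 − $42,800 = $285,393.
Year 1: ⌊$328,193 × 200%/6⌋ = $109,397. Book value $218,796.
Year 2: ⌊$218,796 × 200%/6⌋ = $72,932. Book value $145,864.
Year 3: ⌊$145,864 × 200%/6⌋ = $48,621. Book value $97,243.
Year 4: ⌊$97,243 × 200%/6⌋ = $32,414. Book value $64,829.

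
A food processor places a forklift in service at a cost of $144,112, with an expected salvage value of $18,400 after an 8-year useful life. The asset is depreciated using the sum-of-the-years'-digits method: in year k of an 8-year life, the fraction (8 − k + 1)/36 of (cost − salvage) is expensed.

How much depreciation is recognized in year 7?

Depreciable base = $144,112 − $18,400 = $125,712.
Sum of the years' digits = 8+7+6+5+4+3+2+1 = 36.
Year 1: $125,712 × 8/36 = $27,936. Book value $116,176.
Year 2: $125,712 × 7/36 = $24,444. Book value $91,732.
Year 3: $125,712 × 6/36 = $20,952. Book value $70,780.
Year 4: $125,712 × 5/36 = $17,460. Book value $53,320.
Year 5: $125,712 × 4/36 = $13,968. Book value $39,352.
Year 6: $125,712 × 3/36 = $10,476. Book value $28,876.
Year 7: $125,712 × 2/36 = $6,984. Book value $21,892.

$6,984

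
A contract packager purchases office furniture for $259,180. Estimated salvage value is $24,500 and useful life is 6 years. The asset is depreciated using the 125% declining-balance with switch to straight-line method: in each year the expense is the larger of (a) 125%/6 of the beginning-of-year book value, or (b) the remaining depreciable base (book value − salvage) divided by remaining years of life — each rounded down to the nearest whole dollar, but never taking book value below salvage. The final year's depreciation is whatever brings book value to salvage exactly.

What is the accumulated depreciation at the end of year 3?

$131,225

Depreciable base = $259,180 − $24,500 = $234,680.
Year 1: DB = ⌊$259,180 × 125%/6⌋ = $53,995; SL = ⌊$234,680/6⌋ = $39,113 → take DB $53,995. Book value $205,185.
Year 2: DB = ⌊$205,185 × 125%/6⌋ = $42,746; SL = ⌊$180,685/5⌋ = $36,137 → take DB $42,746. Book value $162,439.
Year 3: DB = ⌊$162,439 × 125%/6⌋ = $33,841; SL = ⌊$137,939/4⌋ = $34,484 → take SL $34,484. Book value $127,955.
Accumulated through year 3 = $259,180 − $127,955 = $131,225.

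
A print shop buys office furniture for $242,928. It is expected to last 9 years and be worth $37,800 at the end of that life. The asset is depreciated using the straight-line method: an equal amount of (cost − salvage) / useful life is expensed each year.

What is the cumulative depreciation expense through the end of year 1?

Depreciable base = $242,928 − $37,800 = $205,128.
Annual expense = $205,128 / 9 = $22,792.
End of year 1: book value $220,136.
Accumulated through year 1 = $242,928 − $220,136 = $22,792.

$22,792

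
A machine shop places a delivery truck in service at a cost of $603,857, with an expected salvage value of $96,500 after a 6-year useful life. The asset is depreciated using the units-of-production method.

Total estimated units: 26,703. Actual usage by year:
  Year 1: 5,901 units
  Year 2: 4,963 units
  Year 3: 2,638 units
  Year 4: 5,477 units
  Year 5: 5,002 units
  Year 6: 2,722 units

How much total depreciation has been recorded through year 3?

Depreciable base = $603,857 − $96,500 = $507,357.
Rate = $507,357 / 26,703 units = $19 per unit.
Year 1: 5,901 × $19 = $112,119. Book value $491,738.
Year 2: 4,963 × $19 = $94,297. Book value $397,441.
Year 3: 2,638 × $19 = $50,122. Book value $347,319.
Accumulated through year 3 = $603,857 − $347,319 = $256,538.

$256,538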